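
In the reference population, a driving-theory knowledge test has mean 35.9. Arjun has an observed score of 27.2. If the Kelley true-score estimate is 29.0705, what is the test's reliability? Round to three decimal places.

T̂ = ρX + (1 − ρ)μ  ⇒  T̂ − μ = ρ(X − μ)
ρ = (T̂ − μ)/(X − μ) = (29.0705 − 35.9) / (27.2 − 35.9) = -6.8295 / -8.7 = 0.78500

0.785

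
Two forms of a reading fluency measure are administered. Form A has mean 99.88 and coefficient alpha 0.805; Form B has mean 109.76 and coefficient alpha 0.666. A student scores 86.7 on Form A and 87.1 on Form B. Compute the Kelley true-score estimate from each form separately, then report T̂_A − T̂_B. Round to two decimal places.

-5.40

T̂_A = 0.805(86.7) + 0.195(99.88) = 89.2701
T̂_B = 0.666(87.1) + 0.334(109.76) = 94.6684
T̂_A − T̂_B = -5.3983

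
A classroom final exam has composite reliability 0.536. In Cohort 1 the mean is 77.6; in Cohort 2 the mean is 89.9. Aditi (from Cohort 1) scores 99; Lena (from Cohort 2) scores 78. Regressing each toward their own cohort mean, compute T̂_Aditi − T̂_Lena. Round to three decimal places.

T̂_Aditi = 0.536(99) + 0.464(77.6) = 89.07040
T̂_Lena = 0.536(78) + 0.464(89.9) = 83.52160
Difference = 89.07040 − 83.52160 = 5.54880

5.549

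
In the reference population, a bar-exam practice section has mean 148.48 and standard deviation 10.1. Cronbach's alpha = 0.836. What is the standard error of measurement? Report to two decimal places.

4.09

SEM = SD · √(1 − ρ) = 10.1 × √0.164 = 10.1 × 0.4050 = 4.090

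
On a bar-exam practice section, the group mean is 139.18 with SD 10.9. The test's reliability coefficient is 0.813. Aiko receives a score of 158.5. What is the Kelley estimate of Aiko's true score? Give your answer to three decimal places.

154.887

Regress the observed score toward the mean by the unreliability: T̂ = 0.813·158.5 + 0.187·139.18 = 128.8605 + 26.02666 = 154.8872.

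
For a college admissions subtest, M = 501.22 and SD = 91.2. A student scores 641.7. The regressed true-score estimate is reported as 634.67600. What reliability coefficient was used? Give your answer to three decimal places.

T̂ = ρX + (1 − ρ)μ  ⇒  T̂ − μ = ρ(X − μ)
ρ = (T̂ − μ)/(X − μ) = (634.67600 − 501.22) / (641.7 − 501.22) = 133.45600 / 140.48 = 0.95000

0.950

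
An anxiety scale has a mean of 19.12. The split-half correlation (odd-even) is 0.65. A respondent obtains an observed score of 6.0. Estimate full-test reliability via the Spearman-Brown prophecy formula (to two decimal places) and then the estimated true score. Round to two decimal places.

8.76

Spearman-Brown: ρ = 2r/(1 + r) = 2(0.65)/(1 + 0.65) = 1.300/1.65 = 0.7879 → 0.79
T̂ = ρX + (1 − ρ)μ
  = 0.79 × 6.0 + 0.21 × 19.12
  = 4.740 + 4.0152
  = 8.755
  ≈ 8.76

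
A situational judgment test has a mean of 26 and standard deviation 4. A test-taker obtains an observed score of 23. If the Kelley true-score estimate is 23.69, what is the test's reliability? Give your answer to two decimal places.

T̂ = ρX + (1 − ρ)μ  ⇒  T̂ − μ = ρ(X − μ)
ρ = (T̂ − μ)/(X − μ) = (23.69 − 26) / (23 − 26) = -2.31 / -3.0 = 0.7700

0.77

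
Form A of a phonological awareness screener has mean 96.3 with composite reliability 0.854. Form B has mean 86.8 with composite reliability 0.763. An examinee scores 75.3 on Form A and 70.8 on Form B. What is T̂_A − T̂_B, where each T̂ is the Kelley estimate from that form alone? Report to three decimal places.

3.774

T̂_A = 0.854(75.3) + 0.146(96.3) = 78.36600
T̂_B = 0.763(70.8) + 0.237(86.8) = 74.59200
T̂_A − T̂_B = 3.77400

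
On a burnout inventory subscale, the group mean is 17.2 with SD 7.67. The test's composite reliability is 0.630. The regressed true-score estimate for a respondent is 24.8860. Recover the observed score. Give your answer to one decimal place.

T̂ = ρX + (1 − ρ)μ  ⇒  X = (T̂ − (1 − ρ)μ) / ρ
X = (24.8860 − 0.370 × 17.2) / 0.630 = (24.8860 − 6.3640) / 0.630 = 18.5220 / 0.630 = 29.400

29.4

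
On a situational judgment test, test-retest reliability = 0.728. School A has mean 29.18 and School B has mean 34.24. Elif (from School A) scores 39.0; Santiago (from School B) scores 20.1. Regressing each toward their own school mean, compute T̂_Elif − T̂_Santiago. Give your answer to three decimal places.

T̂_Elif = 0.728(39.0) + 0.272(29.18) = 36.32896
T̂_Santiago = 0.728(20.1) + 0.272(34.24) = 23.94608
Difference = 36.32896 − 23.94608 = 12.38288

12.383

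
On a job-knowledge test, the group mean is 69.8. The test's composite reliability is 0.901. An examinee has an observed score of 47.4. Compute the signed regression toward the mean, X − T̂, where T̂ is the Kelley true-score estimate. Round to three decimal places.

-2.218

Kelley's formula gives T̂ = 0.901·47.4 + 0.099·69.8 = 42.7074 + 6.9102 = 49.61760.
X − T̂ = 47.4 − 49.6176 = -2.2176 → -2.218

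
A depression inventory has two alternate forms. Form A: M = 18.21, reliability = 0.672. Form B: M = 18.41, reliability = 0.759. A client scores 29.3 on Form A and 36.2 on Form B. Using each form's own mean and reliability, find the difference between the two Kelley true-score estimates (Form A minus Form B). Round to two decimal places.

-6.25

T̂_A = 0.672(29.3) + 0.328(18.21) = 25.6625
T̂_B = 0.759(36.2) + 0.241(18.41) = 31.9126
T̂_A − T̂_B = -6.2501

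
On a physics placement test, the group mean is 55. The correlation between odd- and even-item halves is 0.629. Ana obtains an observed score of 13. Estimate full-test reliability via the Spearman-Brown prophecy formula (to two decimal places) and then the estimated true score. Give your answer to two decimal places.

22.66

Spearman-Brown: ρ = 2r/(1 + r) = 2(0.629)/(1 + 0.629) = 1.2580/1.629 = 0.7723 → 0.77
T̂ = 0.77(13) + 0.23(55) = 10.01 + 12.65 = 22.660 → 22.66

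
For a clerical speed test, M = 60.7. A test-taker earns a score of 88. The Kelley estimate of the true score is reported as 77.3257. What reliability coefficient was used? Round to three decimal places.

0.609

T̂ = ρX + (1 − ρ)μ  ⇒  T̂ − μ = ρ(X − μ)
ρ = (T̂ − μ)/(X − μ) = (77.3257 − 60.7) / (88 − 60.7) = 16.6257 / 27.3 = 0.60900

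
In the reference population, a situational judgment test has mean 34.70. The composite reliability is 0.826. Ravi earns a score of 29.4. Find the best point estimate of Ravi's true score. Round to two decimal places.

T̂ = ρX + (1 − ρ)μ
  = 0.826 × 29.4 + 0.174 × 34.70
  = 24.2844 + 6.03780
  = 30.322
  ≈ 30.32

30.32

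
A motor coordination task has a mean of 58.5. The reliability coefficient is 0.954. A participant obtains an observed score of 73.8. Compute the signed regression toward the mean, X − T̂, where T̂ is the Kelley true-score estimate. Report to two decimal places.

Regress the observed score toward the mean by the unreliability: T̂ = 0.954·73.8 + 0.046·58.5 = 70.4052 + 2.6910 = 73.0962.
X − T̂ = 73.8 − 73.096 = 0.704 → 0.70

0.70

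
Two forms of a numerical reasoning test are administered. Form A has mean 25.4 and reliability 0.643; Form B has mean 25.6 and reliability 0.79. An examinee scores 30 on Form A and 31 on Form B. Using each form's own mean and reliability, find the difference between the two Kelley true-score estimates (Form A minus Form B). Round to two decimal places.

-1.51

T̂_A = 0.643(30) + 0.357(25.4) = 28.3578
T̂_B = 0.79(31) + 0.21(25.6) = 29.8660
T̂_A − T̂_B = -1.5082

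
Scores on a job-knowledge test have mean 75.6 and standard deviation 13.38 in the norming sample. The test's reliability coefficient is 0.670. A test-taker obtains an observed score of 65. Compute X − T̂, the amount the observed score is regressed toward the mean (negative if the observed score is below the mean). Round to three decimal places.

T̂ = 0.670(65) + 0.330(75.6) = 43.550 + 24.9480 = 68.49800 → 68.4980
X − T̂ = 65 − 68.4980 = -3.4980 → -3.498

-3.498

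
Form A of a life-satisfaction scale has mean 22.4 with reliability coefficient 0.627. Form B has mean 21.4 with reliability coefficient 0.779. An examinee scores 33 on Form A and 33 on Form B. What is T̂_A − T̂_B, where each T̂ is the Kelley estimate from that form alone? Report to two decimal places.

-1.39

T̂_A = 0.627(33) + 0.373(22.4) = 29.0462
T̂_B = 0.779(33) + 0.221(21.4) = 30.4364
T̂_A − T̂_B = -1.3902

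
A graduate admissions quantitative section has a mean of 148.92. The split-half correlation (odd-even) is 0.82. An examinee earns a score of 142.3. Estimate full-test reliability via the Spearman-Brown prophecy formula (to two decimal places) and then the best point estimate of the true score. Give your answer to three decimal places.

142.962

Spearman-Brown: ρ = 2r/(1 + r) = 2(0.82)/(1 + 0.82) = 1.640/1.82 = 0.9011 → 0.90
T̂ = 0.90(142.3) + 0.10(148.92) = 128.070 + 14.8920 = 142.9620 → 142.962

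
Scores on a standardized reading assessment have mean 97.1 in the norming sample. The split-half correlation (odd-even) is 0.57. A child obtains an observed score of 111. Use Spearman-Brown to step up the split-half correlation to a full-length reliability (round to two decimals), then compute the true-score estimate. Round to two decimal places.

Spearman-Brown: ρ = 2r/(1 + r) = 2(0.57)/(1 + 0.57) = 1.140/1.57 = 0.7261 → 0.73
Regress the observed score toward the mean by the unreliability: T̂ = 0.73·111 + 0.27·97.1 = 81.03 + 26.217 = 107.247.

107.25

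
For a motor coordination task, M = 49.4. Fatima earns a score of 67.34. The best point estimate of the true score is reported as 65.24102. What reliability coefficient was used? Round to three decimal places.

0.883

T̂ = ρX + (1 − ρ)μ  ⇒  T̂ − μ = ρ(X − μ)
ρ = (T̂ − μ)/(X − μ) = (65.24102 − 49.4) / (67.34 − 49.4) = 15.84102 / 17.94 = 0.88300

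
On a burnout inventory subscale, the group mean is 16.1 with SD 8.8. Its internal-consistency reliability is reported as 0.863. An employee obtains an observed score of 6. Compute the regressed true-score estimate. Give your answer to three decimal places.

7.384

Regress the observed score toward the mean by the unreliability: T̂ = 0.863·6 + 0.137·16.1 = 5.178 + 2.2057 = 7.3837.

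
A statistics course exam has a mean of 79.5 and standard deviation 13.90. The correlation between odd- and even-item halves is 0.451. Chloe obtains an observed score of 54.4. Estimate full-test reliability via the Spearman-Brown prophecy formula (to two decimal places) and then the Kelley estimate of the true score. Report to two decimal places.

Spearman-Brown: ρ = 2r/(1 + r) = 2(0.451)/(1 + 0.451) = 0.9020/1.451 = 0.6216 → 0.62
Kelley's formula gives T̂ = 0.62·54.4 + 0.38·79.5 = 33.728 + 30.210 = 63.938.

63.94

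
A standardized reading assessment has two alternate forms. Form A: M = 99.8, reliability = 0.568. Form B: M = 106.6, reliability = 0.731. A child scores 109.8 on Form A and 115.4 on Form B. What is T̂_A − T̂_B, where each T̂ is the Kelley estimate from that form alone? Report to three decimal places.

T̂_A = 0.568(109.8) + 0.432(99.8) = 105.48000
T̂_B = 0.731(115.4) + 0.269(106.6) = 113.03280
T̂_A − T̂_B = -7.55280

-7.553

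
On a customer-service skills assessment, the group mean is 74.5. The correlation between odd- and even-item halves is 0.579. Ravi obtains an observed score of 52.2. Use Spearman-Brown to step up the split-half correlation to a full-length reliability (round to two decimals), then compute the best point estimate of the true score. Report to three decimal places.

Spearman-Brown: ρ = 2r/(1 + r) = 2(0.579)/(1 + 0.579) = 1.1580/1.579 = 0.7334 → 0.73
Regress the observed score toward the mean by the unreliability: T̂ = 0.73·52.2 + 0.27·74.5 = 38.106 + 20.115 = 58.2210.

58.221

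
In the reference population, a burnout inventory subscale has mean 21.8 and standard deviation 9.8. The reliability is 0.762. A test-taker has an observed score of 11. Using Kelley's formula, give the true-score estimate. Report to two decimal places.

Kelley's formula gives T̂ = 0.762·11 + 0.238·21.8 = 8.382 + 5.1884 = 13.570.

13.57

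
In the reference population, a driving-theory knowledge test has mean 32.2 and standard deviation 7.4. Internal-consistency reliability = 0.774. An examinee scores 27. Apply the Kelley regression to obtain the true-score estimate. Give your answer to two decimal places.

28.18

Regress the observed score toward the mean by the unreliability: T̂ = 0.774·27 + 0.226·32.2 = 20.898 + 7.2772 = 28.175.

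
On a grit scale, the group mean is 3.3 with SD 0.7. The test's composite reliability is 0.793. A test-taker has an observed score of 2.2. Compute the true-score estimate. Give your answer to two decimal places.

T̂ = 0.793(2.2) + 0.207(3.3) = 1.7446 + 0.6831 = 2.428 → 2.43

2.43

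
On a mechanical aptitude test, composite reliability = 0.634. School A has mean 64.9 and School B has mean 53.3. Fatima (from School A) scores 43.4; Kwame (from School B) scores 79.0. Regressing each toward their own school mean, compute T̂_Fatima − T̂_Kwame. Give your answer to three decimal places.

T̂_Fatima = 0.634(43.4) + 0.366(64.9) = 51.26900
T̂_Kwame = 0.634(79.0) + 0.366(53.3) = 69.59380
Difference = 51.26900 − 69.59380 = -18.32480

-18.325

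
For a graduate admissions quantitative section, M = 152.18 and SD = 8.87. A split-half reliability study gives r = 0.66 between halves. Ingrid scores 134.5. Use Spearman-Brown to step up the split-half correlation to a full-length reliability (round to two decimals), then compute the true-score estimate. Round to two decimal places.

138.04

Spearman-Brown: ρ = 2r/(1 + r) = 2(0.66)/(1 + 0.66) = 1.320/1.66 = 0.7952 → 0.80
T̂ = ρX + (1 − ρ)μ
  = 0.80 × 134.5 + 0.20 × 152.18
  = 107.600 + 30.4360
  = 138.036
  ≈ 138.04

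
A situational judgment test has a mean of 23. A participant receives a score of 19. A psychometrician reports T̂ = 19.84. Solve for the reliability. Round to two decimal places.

T̂ = ρX + (1 − ρ)μ  ⇒  T̂ − μ = ρ(X − μ)
ρ = (T̂ − μ)/(X − μ) = (19.84 − 23) / (19 − 23) = -3.16 / -4.0 = 0.7900

0.79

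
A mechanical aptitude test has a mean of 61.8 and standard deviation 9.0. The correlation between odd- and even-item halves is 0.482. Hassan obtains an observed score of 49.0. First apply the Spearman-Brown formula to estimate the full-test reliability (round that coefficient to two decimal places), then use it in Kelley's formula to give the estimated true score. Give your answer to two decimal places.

53.48

Spearman-Brown: ρ = 2r/(1 + r) = 2(0.482)/(1 + 0.482) = 0.9640/1.482 = 0.6505 → 0.65
T̂ = 0.65(49.0) + 0.35(61.8) = 31.850 + 21.630 = 53.480 → 53.48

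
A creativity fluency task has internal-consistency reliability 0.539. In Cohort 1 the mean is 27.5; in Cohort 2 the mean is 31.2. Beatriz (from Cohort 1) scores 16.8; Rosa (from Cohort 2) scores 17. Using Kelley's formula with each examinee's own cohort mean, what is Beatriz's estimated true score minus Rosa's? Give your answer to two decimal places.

T̂_Beatriz = 0.539(16.8) + 0.461(27.5) = 21.7327
T̂_Rosa = 0.539(17) + 0.461(31.2) = 23.5462
Difference = 21.7327 − 23.5462 = -1.8135

-1.81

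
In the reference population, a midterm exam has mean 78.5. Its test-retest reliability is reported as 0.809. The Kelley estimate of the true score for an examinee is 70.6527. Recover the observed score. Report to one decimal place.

T̂ = ρX + (1 − ρ)μ  ⇒  X = (T̂ − (1 − ρ)μ) / ρ
X = (70.6527 − 0.191 × 78.5) / 0.809 = (70.6527 − 14.9935) / 0.809 = 55.6592 / 0.809 = 68.800

68.8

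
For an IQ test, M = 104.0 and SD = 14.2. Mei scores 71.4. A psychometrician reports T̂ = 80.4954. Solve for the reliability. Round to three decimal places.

0.721

T̂ = ρX + (1 − ρ)μ  ⇒  T̂ − μ = ρ(X − μ)
ρ = (T̂ − μ)/(X − μ) = (80.4954 − 104.0) / (71.4 − 104.0) = -23.5046 / -32.6 = 0.72100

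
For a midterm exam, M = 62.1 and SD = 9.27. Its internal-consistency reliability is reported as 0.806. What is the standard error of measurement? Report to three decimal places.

4.083

SEM = SD · √(1 − ρ) = 9.27 × √0.194 = 9.27 × 0.4405 = 4.0830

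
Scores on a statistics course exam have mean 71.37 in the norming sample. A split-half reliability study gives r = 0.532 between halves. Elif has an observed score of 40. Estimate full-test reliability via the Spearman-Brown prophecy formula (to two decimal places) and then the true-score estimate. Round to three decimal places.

49.725

Spearman-Brown: ρ = 2r/(1 + r) = 2(0.532)/(1 + 0.532) = 1.0640/1.532 = 0.6945 → 0.69
Regress the observed score toward the mean by the unreliability: T̂ = 0.69·40 + 0.31·71.37 = 27.60 + 22.1247 = 49.7247.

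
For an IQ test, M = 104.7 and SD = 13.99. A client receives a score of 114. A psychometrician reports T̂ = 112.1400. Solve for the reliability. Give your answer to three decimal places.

T̂ = ρX + (1 − ρ)μ  ⇒  T̂ − μ = ρ(X − μ)
ρ = (T̂ − μ)/(X − μ) = (112.1400 − 104.7) / (114 − 104.7) = 7.4400 / 9.3 = 0.80000

0.800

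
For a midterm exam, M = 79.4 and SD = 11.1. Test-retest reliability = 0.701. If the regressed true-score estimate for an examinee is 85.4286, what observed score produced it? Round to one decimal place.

88.0

T̂ = ρX + (1 − ρ)μ  ⇒  X = (T̂ − (1 − ρ)μ) / ρ
X = (85.4286 − 0.299 × 79.4) / 0.701 = (85.4286 − 23.7406) / 0.701 = 61.6880 / 0.701 = 88.000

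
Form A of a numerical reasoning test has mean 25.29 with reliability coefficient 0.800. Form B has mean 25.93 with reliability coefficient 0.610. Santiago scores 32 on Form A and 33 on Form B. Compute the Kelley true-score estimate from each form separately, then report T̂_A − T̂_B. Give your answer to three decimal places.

0.415

T̂_A = 0.800(32) + 0.200(25.29) = 30.65800
T̂_B = 0.610(33) + 0.390(25.93) = 30.24270
T̂_A − T̂_B = 0.41530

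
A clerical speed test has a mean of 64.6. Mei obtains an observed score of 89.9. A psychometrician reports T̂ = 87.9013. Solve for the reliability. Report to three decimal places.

T̂ = ρX + (1 − ρ)μ  ⇒  T̂ − μ = ρ(X − μ)
ρ = (T̂ − μ)/(X − μ) = (87.9013 − 64.6) / (89.9 − 64.6) = 23.3013 / 25.3 = 0.92100

0.921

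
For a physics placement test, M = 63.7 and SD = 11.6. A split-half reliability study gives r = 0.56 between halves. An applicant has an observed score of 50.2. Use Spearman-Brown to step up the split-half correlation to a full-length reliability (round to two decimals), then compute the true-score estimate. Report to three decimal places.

Spearman-Brown: ρ = 2r/(1 + r) = 2(0.56)/(1 + 0.56) = 1.120/1.56 = 0.7179 → 0.72
Weight the observed score by reliability and the mean by (1 − reliability): T̂ = 0.72·50.2 + 0.28·63.7 = 36.144 + 17.836 = 53.9800.

53.980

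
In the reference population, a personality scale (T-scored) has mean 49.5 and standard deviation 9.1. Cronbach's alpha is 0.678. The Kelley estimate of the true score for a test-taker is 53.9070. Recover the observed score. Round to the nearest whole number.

56

T̂ = ρX + (1 − ρ)μ  ⇒  X = (T̂ − (1 − ρ)μ) / ρ
X = (53.9070 − 0.322 × 49.5) / 0.678 = (53.9070 − 15.9390) / 0.678 = 37.9680 / 0.678 = 56.00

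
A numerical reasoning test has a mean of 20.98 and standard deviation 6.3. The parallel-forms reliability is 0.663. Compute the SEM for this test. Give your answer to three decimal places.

SEM = SD · √(1 − ρ) = 6.3 × √0.337 = 6.3 × 0.5805 = 3.6573

3.657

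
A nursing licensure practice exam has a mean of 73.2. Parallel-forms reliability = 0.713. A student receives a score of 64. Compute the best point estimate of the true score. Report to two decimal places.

66.64

Kelley's formula gives T̂ = 0.713·64 + 0.287·73.2 = 45.632 + 21.0084 = 66.640.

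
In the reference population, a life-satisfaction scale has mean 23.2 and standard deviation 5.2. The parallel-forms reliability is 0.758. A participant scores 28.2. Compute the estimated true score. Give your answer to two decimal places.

T̂ = ρX + (1 − ρ)μ
  = 0.758 × 28.2 + 0.242 × 23.2
  = 21.3756 + 5.6144
  = 26.990
  ≈ 26.99

26.99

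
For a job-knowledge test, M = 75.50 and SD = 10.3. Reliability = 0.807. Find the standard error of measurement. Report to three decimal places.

4.525

SEM = SD · √(1 − ρ) = 10.3 × √0.193 = 10.3 × 0.4393 = 4.5250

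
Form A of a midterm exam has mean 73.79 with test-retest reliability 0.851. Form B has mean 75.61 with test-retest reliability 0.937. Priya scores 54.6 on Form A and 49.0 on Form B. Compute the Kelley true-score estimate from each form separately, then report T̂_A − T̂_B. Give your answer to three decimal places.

6.783

T̂_A = 0.851(54.6) + 0.149(73.79) = 57.45931
T̂_B = 0.937(49.0) + 0.063(75.61) = 50.67643
T̂_A − T̂_B = 6.78288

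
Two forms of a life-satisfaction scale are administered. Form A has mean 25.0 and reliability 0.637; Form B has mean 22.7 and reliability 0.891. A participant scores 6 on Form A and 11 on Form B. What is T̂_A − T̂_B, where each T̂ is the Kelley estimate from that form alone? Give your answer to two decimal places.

T̂_A = 0.637(6) + 0.363(25.0) = 12.8970
T̂_B = 0.891(11) + 0.109(22.7) = 12.2753
T̂_A − T̂_B = 0.6217

0.62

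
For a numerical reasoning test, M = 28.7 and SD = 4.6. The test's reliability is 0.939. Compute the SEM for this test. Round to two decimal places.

SEM = SD · √(1 − ρ) = 4.6 × √0.061 = 4.6 × 0.2470 = 1.136

1.14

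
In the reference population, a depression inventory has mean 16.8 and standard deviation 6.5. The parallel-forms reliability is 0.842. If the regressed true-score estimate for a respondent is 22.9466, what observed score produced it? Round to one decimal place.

24.1

T̂ = ρX + (1 − ρ)μ  ⇒  X = (T̂ − (1 − ρ)μ) / ρ
X = (22.9466 − 0.158 × 16.8) / 0.842 = (22.9466 − 2.6544) / 0.842 = 20.2922 / 0.842 = 24.100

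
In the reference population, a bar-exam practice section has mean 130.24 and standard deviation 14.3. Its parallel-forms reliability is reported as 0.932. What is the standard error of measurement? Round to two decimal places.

SEM = SD · √(1 − ρ) = 14.3 × √0.068 = 14.3 × 0.2608 = 3.729

3.73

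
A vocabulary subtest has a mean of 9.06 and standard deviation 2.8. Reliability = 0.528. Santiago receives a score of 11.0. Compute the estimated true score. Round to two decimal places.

10.08

T̂ = ρX + (1 − ρ)μ
  = 0.528 × 11.0 + 0.472 × 9.06
  = 5.8080 + 4.27632
  = 10.084
  ≈ 10.08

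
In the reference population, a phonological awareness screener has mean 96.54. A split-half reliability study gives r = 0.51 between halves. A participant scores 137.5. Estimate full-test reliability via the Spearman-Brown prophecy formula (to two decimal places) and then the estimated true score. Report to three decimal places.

Spearman-Brown: ρ = 2r/(1 + r) = 2(0.51)/(1 + 0.51) = 1.020/1.51 = 0.6755 → 0.68
T̂ = 0.68(137.5) + 0.32(96.54) = 93.500 + 30.8928 = 124.3928 → 124.393

124.393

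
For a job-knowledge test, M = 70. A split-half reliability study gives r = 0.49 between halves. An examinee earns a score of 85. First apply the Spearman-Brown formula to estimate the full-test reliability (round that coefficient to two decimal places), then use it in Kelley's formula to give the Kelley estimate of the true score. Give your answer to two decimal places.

79.90

Spearman-Brown: ρ = 2r/(1 + r) = 2(0.49)/(1 + 0.49) = 0.980/1.49 = 0.6577 → 0.66
T̂ = 0.66(85) + 0.34(70) = 56.10 + 23.80 = 79.900 → 79.90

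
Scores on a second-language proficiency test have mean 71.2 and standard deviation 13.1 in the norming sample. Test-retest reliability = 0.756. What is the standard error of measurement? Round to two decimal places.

SEM = SD · √(1 − ρ) = 13.1 × √0.244 = 13.1 × 0.4940 = 6.471

6.47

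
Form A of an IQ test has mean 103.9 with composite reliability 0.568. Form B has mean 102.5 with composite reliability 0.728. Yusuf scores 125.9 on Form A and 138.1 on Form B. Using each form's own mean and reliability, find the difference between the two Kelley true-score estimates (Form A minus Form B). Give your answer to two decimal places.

-12.02

T̂_A = 0.568(125.9) + 0.432(103.9) = 116.3960
T̂_B = 0.728(138.1) + 0.272(102.5) = 128.4168
T̂_A − T̂_B = -12.0208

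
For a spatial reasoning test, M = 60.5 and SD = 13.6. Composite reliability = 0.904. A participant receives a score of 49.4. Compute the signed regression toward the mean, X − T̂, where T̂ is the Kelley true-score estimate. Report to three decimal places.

-1.066

T̂ = 0.904(49.4) + 0.096(60.5) = 44.6576 + 5.8080 = 50.46560 → 50.4656
X − T̂ = 49.4 − 50.4656 = -1.0656 → -1.066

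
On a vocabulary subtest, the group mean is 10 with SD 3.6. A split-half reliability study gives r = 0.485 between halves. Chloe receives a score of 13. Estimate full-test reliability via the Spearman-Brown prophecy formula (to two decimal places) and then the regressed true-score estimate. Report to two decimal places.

11.95

Spearman-Brown: ρ = 2r/(1 + r) = 2(0.485)/(1 + 0.485) = 0.9700/1.485 = 0.6532 → 0.65
T̂ = ρX + (1 − ρ)μ
  = 0.65 × 13 + 0.35 × 10
  = 8.45 + 3.50
  = 11.950
  ≈ 11.95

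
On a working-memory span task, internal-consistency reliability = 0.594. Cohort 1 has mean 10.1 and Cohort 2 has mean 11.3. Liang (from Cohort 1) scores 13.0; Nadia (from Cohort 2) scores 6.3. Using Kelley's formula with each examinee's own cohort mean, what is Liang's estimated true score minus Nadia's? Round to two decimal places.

T̂_Liang = 0.594(13.0) + 0.406(10.1) = 11.8226
T̂_Nadia = 0.594(6.3) + 0.406(11.3) = 8.3300
Difference = 11.8226 − 8.3300 = 3.4926

3.49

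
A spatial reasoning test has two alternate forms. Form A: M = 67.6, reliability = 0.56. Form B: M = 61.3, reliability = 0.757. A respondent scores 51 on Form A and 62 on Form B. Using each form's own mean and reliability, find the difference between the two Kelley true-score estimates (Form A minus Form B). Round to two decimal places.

-3.53

T̂_A = 0.56(51) + 0.44(67.6) = 58.3040
T̂_B = 0.757(62) + 0.243(61.3) = 61.8299
T̂_A − T̂_B = -3.5259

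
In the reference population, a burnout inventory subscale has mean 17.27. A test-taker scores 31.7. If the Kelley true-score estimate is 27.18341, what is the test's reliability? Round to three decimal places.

T̂ = ρX + (1 − ρ)μ  ⇒  T̂ − μ = ρ(X − μ)
ρ = (T̂ − μ)/(X − μ) = (27.18341 − 17.27) / (31.7 − 17.27) = 9.91341 / 14.43 = 0.68700

0.687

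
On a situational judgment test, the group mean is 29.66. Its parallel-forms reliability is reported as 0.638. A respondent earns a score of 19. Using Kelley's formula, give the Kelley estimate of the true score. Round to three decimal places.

T̂ = 0.638(19) + 0.362(29.66) = 12.122 + 10.73692 = 22.8589 → 22.859

22.859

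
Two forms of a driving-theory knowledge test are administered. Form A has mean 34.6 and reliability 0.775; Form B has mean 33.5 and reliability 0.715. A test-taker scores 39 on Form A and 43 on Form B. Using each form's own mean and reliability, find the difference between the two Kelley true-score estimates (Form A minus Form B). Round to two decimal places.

T̂_A = 0.775(39) + 0.225(34.6) = 38.0100
T̂_B = 0.715(43) + 0.285(33.5) = 40.2925
T̂_A − T̂_B = -2.2825

-2.28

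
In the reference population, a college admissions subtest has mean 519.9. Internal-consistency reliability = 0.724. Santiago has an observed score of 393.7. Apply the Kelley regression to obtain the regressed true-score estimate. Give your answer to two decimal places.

Kelley's formula gives T̂ = 0.724·393.7 + 0.276·519.9 = 285.0388 + 143.4924 = 428.531.

428.53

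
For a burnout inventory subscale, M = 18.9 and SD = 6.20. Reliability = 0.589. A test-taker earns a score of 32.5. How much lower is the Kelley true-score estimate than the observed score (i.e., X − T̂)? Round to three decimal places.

Kelley's formula gives T̂ = 0.589·32.5 + 0.411·18.9 = 19.1425 + 7.7679 = 26.91040.
X − T̂ = 32.5 − 26.9104 = 5.5896 → 5.590

5.590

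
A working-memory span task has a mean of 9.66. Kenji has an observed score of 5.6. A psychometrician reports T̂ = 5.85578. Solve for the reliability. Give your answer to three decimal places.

0.937

T̂ = ρX + (1 − ρ)μ  ⇒  T̂ − μ = ρ(X − μ)
ρ = (T̂ − μ)/(X − μ) = (5.85578 − 9.66) / (5.6 − 9.66) = -3.80422 / -4.06 = 0.93700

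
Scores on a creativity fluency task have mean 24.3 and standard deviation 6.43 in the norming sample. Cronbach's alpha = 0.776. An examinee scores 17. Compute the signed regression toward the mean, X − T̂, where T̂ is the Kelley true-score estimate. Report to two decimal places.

Kelley's formula gives T̂ = 0.776·17 + 0.224·24.3 = 13.192 + 5.4432 = 18.6352.
X − T̂ = 17 − 18.635 = -1.635 → -1.64

-1.64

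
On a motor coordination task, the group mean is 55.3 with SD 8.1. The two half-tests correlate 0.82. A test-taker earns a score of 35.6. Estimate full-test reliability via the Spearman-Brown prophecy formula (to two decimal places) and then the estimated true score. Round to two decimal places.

Spearman-Brown: ρ = 2r/(1 + r) = 2(0.82)/(1 + 0.82) = 1.640/1.82 = 0.9011 → 0.90
Weight the observed score by reliability and the mean by (1 − reliability): T̂ = 0.90·35.6 + 0.10·55.3 = 32.040 + 5.530 = 37.570.

37.57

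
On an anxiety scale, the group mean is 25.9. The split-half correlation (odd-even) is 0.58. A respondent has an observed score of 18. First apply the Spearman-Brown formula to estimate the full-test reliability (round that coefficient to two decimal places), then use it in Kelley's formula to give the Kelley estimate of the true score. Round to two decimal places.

Spearman-Brown: ρ = 2r/(1 + r) = 2(0.58)/(1 + 0.58) = 1.160/1.58 = 0.7342 → 0.73
T̂ = 0.73(18) + 0.27(25.9) = 13.14 + 6.993 = 20.133 → 20.13

20.13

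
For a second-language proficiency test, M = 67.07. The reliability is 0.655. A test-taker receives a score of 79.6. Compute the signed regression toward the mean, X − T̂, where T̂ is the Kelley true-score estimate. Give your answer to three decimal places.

4.323

T̂ = ρX + (1 − ρ)μ
  = 0.655 × 79.6 + 0.345 × 67.07
  = 52.1380 + 23.13915
  = 75.27715
  ≈ 75.2771
X − T̂ = 79.6 − 75.2771 = 4.3229 → 4.323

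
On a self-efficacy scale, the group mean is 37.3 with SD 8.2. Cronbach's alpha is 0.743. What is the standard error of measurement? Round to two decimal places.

4.16

SEM = SD · √(1 − ρ) = 8.2 × √0.257 = 8.2 × 0.5070 = 4.157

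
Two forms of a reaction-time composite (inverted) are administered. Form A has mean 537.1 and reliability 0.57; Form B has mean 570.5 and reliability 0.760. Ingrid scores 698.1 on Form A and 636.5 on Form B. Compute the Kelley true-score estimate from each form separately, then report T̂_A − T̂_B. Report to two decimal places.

T̂_A = 0.57(698.1) + 0.43(537.1) = 628.8700
T̂_B = 0.760(636.5) + 0.240(570.5) = 620.6600
T̂_A − T̂_B = 8.2100

8.21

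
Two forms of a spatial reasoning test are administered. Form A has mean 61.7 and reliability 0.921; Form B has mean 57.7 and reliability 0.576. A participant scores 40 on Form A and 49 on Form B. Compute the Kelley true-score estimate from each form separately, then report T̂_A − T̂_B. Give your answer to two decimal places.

-10.97

T̂_A = 0.921(40) + 0.079(61.7) = 41.7143
T̂_B = 0.576(49) + 0.424(57.7) = 52.6888
T̂_A − T̂_B = -10.9745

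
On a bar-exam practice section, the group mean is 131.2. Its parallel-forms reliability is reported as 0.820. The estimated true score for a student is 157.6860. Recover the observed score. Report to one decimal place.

T̂ = ρX + (1 − ρ)μ  ⇒  X = (T̂ − (1 − ρ)μ) / ρ
X = (157.6860 − 0.180 × 131.2) / 0.820 = (157.6860 − 23.6160) / 0.820 = 134.0700 / 0.820 = 163.500

163.5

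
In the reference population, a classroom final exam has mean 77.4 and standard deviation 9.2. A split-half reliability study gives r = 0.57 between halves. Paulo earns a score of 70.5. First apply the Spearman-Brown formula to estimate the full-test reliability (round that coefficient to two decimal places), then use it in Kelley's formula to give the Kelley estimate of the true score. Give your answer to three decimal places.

72.363

Spearman-Brown: ρ = 2r/(1 + r) = 2(0.57)/(1 + 0.57) = 1.140/1.57 = 0.7261 → 0.73
Weight the observed score by reliability and the mean by (1 − reliability): T̂ = 0.73·70.5 + 0.27·77.4 = 51.465 + 20.898 = 72.3630.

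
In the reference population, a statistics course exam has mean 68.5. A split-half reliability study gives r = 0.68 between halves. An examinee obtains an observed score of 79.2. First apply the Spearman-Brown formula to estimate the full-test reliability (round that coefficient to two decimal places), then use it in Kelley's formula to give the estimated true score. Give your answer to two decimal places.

77.17

Spearman-Brown: ρ = 2r/(1 + r) = 2(0.68)/(1 + 0.68) = 1.360/1.68 = 0.8095 → 0.81
Weight the observed score by reliability and the mean by (1 − reliability): T̂ = 0.81·79.2 + 0.19·68.5 = 64.152 + 13.015 = 77.167.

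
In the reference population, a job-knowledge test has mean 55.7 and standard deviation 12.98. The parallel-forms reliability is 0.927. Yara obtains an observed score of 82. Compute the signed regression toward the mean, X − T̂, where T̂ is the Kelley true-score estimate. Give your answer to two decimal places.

1.92

T̂ = 0.927(82) + 0.073(55.7) = 76.014 + 4.0661 = 80.0801 → 80.080
X − T̂ = 82 − 80.080 = 1.920 → 1.92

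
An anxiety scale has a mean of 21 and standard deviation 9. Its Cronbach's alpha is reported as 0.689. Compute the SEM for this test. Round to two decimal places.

5.02

SEM = SD · √(1 − ρ) = 9 × √0.311 = 9 × 0.5577 = 5.019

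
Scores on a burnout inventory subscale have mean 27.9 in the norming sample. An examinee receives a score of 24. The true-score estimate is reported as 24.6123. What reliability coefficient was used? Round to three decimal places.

T̂ = ρX + (1 − ρ)μ  ⇒  T̂ − μ = ρ(X − μ)
ρ = (T̂ − μ)/(X − μ) = (24.6123 − 27.9) / (24 − 27.9) = -3.2877 / -3.9 = 0.84300

0.843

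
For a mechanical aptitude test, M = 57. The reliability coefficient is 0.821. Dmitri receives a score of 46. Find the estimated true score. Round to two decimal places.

47.97

T̂ = 0.821(46) + 0.179(57) = 37.766 + 10.203 = 47.969 → 47.97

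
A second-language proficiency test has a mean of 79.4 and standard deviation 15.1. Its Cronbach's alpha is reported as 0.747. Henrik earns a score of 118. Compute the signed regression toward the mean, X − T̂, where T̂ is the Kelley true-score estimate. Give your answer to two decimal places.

T̂ = 0.747(118) + 0.253(79.4) = 88.146 + 20.0882 = 108.2342 → 108.234
X − T̂ = 118 − 108.234 = 9.766 → 9.77

9.77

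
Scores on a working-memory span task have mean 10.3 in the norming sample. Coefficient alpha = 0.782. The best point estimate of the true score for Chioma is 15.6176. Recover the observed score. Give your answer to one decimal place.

17.1

T̂ = ρX + (1 − ρ)μ  ⇒  X = (T̂ − (1 − ρ)μ) / ρ
X = (15.6176 − 0.218 × 10.3) / 0.782 = (15.6176 − 2.2454) / 0.782 = 13.3722 / 0.782 = 17.100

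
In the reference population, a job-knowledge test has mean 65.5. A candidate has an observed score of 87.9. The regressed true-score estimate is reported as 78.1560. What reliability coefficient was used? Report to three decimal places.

0.565

T̂ = ρX + (1 − ρ)μ  ⇒  T̂ − μ = ρ(X − μ)
ρ = (T̂ − μ)/(X − μ) = (78.1560 − 65.5) / (87.9 − 65.5) = 12.6560 / 22.4 = 0.56500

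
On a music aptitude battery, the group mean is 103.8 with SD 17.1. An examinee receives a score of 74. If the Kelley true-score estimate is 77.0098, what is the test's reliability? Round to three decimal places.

T̂ = ρX + (1 − ρ)μ  ⇒  T̂ − μ = ρ(X − μ)
ρ = (T̂ − μ)/(X − μ) = (77.0098 − 103.8) / (74 − 103.8) = -26.7902 / -29.8 = 0.89900

0.899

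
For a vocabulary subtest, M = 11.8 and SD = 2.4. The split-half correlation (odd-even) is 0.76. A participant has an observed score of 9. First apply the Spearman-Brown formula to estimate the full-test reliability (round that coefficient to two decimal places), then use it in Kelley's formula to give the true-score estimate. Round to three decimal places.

Spearman-Brown: ρ = 2r/(1 + r) = 2(0.76)/(1 + 0.76) = 1.520/1.76 = 0.8636 → 0.86
T̂ = ρX + (1 − ρ)μ
  = 0.86 × 9 + 0.14 × 11.8
  = 7.74 + 1.652
  = 9.3920
  ≈ 9.392

9.392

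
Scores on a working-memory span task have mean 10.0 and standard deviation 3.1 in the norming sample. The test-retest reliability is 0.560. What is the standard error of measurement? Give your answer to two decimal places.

2.06

SEM = SD · √(1 − ρ) = 3.1 × √0.440 = 3.1 × 0.6633 = 2.056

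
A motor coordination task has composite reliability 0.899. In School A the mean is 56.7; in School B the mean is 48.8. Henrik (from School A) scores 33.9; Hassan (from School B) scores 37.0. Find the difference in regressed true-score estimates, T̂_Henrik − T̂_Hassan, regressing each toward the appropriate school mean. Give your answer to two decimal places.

T̂_Henrik = 0.899(33.9) + 0.101(56.7) = 36.2028
T̂_Hassan = 0.899(37.0) + 0.101(48.8) = 38.1918
Difference = 36.2028 − 38.1918 = -1.9890

-1.99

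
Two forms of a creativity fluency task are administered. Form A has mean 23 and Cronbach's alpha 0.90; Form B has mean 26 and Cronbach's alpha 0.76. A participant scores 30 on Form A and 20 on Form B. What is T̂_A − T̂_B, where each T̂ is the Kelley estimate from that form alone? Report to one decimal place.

T̂_A = 0.90(30) + 0.10(23) = 29.300
T̂_B = 0.76(20) + 0.24(26) = 21.440
T̂_A − T̂_B = 7.860

7.9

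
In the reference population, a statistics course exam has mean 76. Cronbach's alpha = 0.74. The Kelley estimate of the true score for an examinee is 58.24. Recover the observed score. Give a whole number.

T̂ = ρX + (1 − ρ)μ  ⇒  X = (T̂ − (1 − ρ)μ) / ρ
X = (58.24 − 0.26 × 76) / 0.74 = (58.24 − 19.76) / 0.74 = 38.48 / 0.74 = 52.00

52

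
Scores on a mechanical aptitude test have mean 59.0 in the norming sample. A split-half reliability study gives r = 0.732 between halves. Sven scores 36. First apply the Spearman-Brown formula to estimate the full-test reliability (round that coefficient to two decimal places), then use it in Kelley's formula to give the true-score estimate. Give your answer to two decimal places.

39.45

Spearman-Brown: ρ = 2r/(1 + r) = 2(0.732)/(1 + 0.732) = 1.4640/1.732 = 0.8453 → 0.85
T̂ = 0.85(36) + 0.15(59.0) = 30.60 + 8.850 = 39.450 → 39.45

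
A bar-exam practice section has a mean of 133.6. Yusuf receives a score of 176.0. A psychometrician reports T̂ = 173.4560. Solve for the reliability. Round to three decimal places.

T̂ = ρX + (1 − ρ)μ  ⇒  T̂ − μ = ρ(X − μ)
ρ = (T̂ − μ)/(X − μ) = (173.4560 − 133.6) / (176.0 − 133.6) = 39.8560 / 42.4 = 0.94000

0.940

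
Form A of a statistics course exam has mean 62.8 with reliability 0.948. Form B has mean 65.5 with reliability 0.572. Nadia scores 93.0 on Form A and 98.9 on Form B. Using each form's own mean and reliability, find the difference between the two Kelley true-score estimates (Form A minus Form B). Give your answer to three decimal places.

T̂_A = 0.948(93.0) + 0.052(62.8) = 91.42960
T̂_B = 0.572(98.9) + 0.428(65.5) = 84.60480
T̂_A − T̂_B = 6.82480

6.825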